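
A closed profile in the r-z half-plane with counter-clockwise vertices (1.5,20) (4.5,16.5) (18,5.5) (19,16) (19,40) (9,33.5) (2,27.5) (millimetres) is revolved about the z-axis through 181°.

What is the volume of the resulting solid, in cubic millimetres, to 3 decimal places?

Profile (r,z), 7 vertices: (1.5,20) (4.5,16.5) (18,5.5) (19,16) (19,40) (9,33.5) (2,27.5)
edge 0: (1.5,20)→(4.5,16.5)  cross = 1.5·16.5 − 4.5·20 = -65.2500; (r_i+r_j)·cross = 6·-65.2500 = -391.5000
edge 1: (4.5,16.5)→(18,5.5)  cross = 4.5·5.5 − 18·16.5 = -272.2500; (r_i+r_j)·cross = 22.5·-272.2500 = -6125.6250
edge 2: (18,5.5)→(19,16)  cross = 18·16 − 19·5.5 = 183.5000; (r_i+r_j)·cross = 37·183.5000 = 6789.5000
edge 3: (19,16)→(19,40)  cross = 19·40 − 19·16 = 456.0000; (r_i+r_j)·cross = 38·456.0000 = 17328.0000
edge 4: (19,40)→(9,33.5)  cross = 19·33.5 − 9·40 = 276.5000; (r_i+r_j)·cross = 28·276.5000 = 7742.0000
edge 5: (9,33.5)→(2,27.5)  cross = 9·27.5 − 2·33.5 = 180.5000; (r_i+r_j)·cross = 11·180.5000 = 1985.5000
edge 6: (2,27.5)→(1.5,20)  cross = 2·20 − 1.5·27.5 = -1.2500; (r_i+r_j)·cross = 3.5·-1.2500 = -4.3750
Σcross = 757.7500 → A = |Σcross|/2 = 378.8750 mm²
Σ(r_i+r_j)·cross = 27323.5000 → first moment M = |Σ|/6 = 4553.9167
R_c = M/A = 4553.9167/378.8750 = 12.0196 mm
θ = 181° = 3.159046 rad
V = θ·R_c·A = 3.159046·12.0196·378.8750 = 14386.032 mm³

Volume = 14386.032 mm³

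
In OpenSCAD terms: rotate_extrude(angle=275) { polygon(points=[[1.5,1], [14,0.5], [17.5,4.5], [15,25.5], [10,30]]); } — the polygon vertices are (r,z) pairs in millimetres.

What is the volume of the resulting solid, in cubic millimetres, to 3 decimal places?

Volume = 14627.250 mm³

Profile (r,z), 5 vertices: (1.5,1) (14,0.5) (17.5,4.5) (15,25.5) (10,30)
edge 0: (1.5,1)→(14,0.5)  cross = 1.5·0.5 − 14·1 = -13.2500; (r_i+r_j)·cross = 15.5·-13.2500 = -205.3750
edge 1: (14,0.5)→(17.5,4.5)  cross = 14·4.5 − 17.5·0.5 = 54.2500; (r_i+r_j)·cross = 31.5·54.2500 = 1708.8750
edge 2: (17.5,4.5)→(15,25.5)  cross = 17.5·25.5 − 15·4.5 = 378.7500; (r_i+r_j)·cross = 32.5·378.7500 = 12309.3750
edge 3: (15,25.5)→(10,30)  cross = 15·30 − 10·25.5 = 195.0000; (r_i+r_j)·cross = 25·195.0000 = 4875.0000
edge 4: (10,30)→(1.5,1)  cross = 10·1 − 1.5·30 = -35.0000; (r_i+r_j)·cross = 11.5·-35.0000 = -402.5000
Σcross = 579.7500 → A = |Σcross|/2 = 289.8750 mm²
Σ(r_i+r_j)·cross = 18285.3750 → first moment M = |Σ|/6 = 3047.5625
R_c = M/A = 3047.5625/289.8750 = 10.5134 mm
θ = 275° = 4.799655 rad
V = θ·R_c·A = 4.799655·10.5134·289.8750 = 14627.250 mm³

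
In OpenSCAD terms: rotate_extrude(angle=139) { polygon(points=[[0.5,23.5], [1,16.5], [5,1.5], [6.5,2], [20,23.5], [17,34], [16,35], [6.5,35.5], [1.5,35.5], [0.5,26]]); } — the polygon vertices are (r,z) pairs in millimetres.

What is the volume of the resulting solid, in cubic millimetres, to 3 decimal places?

Profile (r,z), 10 vertices: (0.5,23.5) (1,16.5) (5,1.5) (6.5,2) (20,23.5) (17,34) (16,35) (6.5,35.5) (1.5,35.5) (0.5,26)
edge 0: (0.5,23.5)→(1,16.5)  cross = 0.5·16.5 − 1·23.5 = -15.2500; (r_i+r_j)·cross = 1.5·-15.2500 = -22.8750
edge 1: (1,16.5)→(5,1.5)  cross = 1·1.5 − 5·16.5 = -81.0000; (r_i+r_j)·cross = 6·-81.0000 = -486.0000
edge 2: (5,1.5)→(6.5,2)  cross = 5·2 − 6.5·1.5 = 0.2500; (r_i+r_j)·cross = 11.5·0.2500 = 2.8750
edge 3: (6.5,2)→(20,23.5)  cross = 6.5·23.5 − 20·2 = 112.7500; (r_i+r_j)·cross = 26.5·112.7500 = 2987.8750
edge 4: (20,23.5)→(17,34)  cross = 20·34 − 17·23.5 = 280.5000; (r_i+r_j)·cross = 37·280.5000 = 10378.5000
edge 5: (17,34)→(16,35)  cross = 17·35 − 16·34 = 51.0000; (r_i+r_j)·cross = 33·51.0000 = 1683.0000
edge 6: (16,35)→(6.5,35.5)  cross = 16·35.5 − 6.5·35 = 340.5000; (r_i+r_j)·cross = 22.5·340.5000 = 7661.2500
edge 7: (6.5,35.5)→(1.5,35.5)  cross = 6.5·35.5 − 1.5·35.5 = 177.5000; (r_i+r_j)·cross = 8·177.5000 = 1420.0000
edge 8: (1.5,35.5)→(0.5,26)  cross = 1.5·26 − 0.5·35.5 = 21.2500; (r_i+r_j)·cross = 2·21.2500 = 42.5000
edge 9: (0.5,26)→(0.5,23.5)  cross = 0.5·23.5 − 0.5·26 = -1.2500; (r_i+r_j)·cross = 1·-1.2500 = -1.2500
Σcross = 886.2500 → A = |Σcross|/2 = 443.1250 mm²
Σ(r_i+r_j)·cross = 23665.8750 → first moment M = |Σ|/6 = 3944.3125
R_c = M/A = 3944.3125/443.1250 = 8.9011 mm
θ = 139° = 2.426008 rad
V = θ·R_c·A = 2.426008·8.9011·443.1250 = 9568.932 mm³

Volume = 9568.932 mm³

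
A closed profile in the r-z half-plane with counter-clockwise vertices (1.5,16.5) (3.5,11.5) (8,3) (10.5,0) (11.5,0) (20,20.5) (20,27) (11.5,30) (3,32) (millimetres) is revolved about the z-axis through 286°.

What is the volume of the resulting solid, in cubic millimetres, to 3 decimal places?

Profile (r,z), 9 vertices: (1.5,16.5) (3.5,11.5) (8,3) (10.5,0) (11.5,0) (20,20.5) (20,27) (11.5,30) (3,32)
edge 0: (1.5,16.5)→(3.5,11.5)  cross = 1.5·11.5 − 3.5·16.5 = -40.5000; (r_i+r_j)·cross = 5·-40.5000 = -202.5000
edge 1: (3.5,11.5)→(8,3)  cross = 3.5·3 − 8·11.5 = -81.5000; (r_i+r_j)·cross = 11.5·-81.5000 = -937.2500
edge 2: (8,3)→(10.5,0)  cross = 8·0 − 10.5·3 = -31.5000; (r_i+r_j)·cross = 18.5·-31.5000 = -582.7500
edge 3: (10.5,0)→(11.5,0)  cross = 10.5·0 − 11.5·0 = 0.0000; (r_i+r_j)·cross = 22·0.0000 = 0.0000
edge 4: (11.5,0)→(20,20.5)  cross = 11.5·20.5 − 20·0 = 235.7500; (r_i+r_j)·cross = 31.5·235.7500 = 7426.1250
edge 5: (20,20.5)→(20,27)  cross = 20·27 − 20·20.5 = 130.0000; (r_i+r_j)·cross = 40·130.0000 = 5200.0000
edge 6: (20,27)→(11.5,30)  cross = 20·30 − 11.5·27 = 289.5000; (r_i+r_j)·cross = 31.5·289.5000 = 9119.2500
edge 7: (11.5,30)→(3,32)  cross = 11.5·32 − 3·30 = 278.0000; (r_i+r_j)·cross = 14.5·278.0000 = 4031.0000
edge 8: (3,32)→(1.5,16.5)  cross = 3·16.5 − 1.5·32 = 1.5000; (r_i+r_j)·cross = 4.5·1.5000 = 6.7500
Σcross = 781.2500 → A = |Σcross|/2 = 390.6250 mm²
Σ(r_i+r_j)·cross = 24060.6250 → first moment M = |Σ|/6 = 4010.1042
R_c = M/A = 4010.1042/390.6250 = 10.2659 mm
θ = 286° = 4.991642 rad
V = θ·R_c·A = 4.991642·10.2659·390.6250 = 20017.003 mm³

Volume = 20017.003 mm³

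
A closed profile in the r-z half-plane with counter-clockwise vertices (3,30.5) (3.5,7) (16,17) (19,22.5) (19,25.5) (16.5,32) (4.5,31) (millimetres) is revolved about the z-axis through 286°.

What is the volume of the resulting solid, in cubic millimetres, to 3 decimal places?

Volume = 13790.762 mm³

Profile (r,z), 7 vertices: (3,30.5) (3.5,7) (16,17) (19,22.5) (19,25.5) (16.5,32) (4.5,31)
edge 0: (3,30.5)→(3.5,7)  cross = 3·7 − 3.5·30.5 = -85.7500; (r_i+r_j)·cross = 6.5·-85.7500 = -557.3750
edge 1: (3.5,7)→(16,17)  cross = 3.5·17 − 16·7 = -52.5000; (r_i+r_j)·cross = 19.5·-52.5000 = -1023.7500
edge 2: (16,17)→(19,22.5)  cross = 16·22.5 − 19·17 = 37.0000; (r_i+r_j)·cross = 35·37.0000 = 1295.0000
edge 3: (19,22.5)→(19,25.5)  cross = 19·25.5 − 19·22.5 = 57.0000; (r_i+r_j)·cross = 38·57.0000 = 2166.0000
edge 4: (19,25.5)→(16.5,32)  cross = 19·32 − 16.5·25.5 = 187.2500; (r_i+r_j)·cross = 35.5·187.2500 = 6647.3750
edge 5: (16.5,32)→(4.5,31)  cross = 16.5·31 − 4.5·32 = 367.5000; (r_i+r_j)·cross = 21·367.5000 = 7717.5000
edge 6: (4.5,31)→(3,30.5)  cross = 4.5·30.5 − 3·31 = 44.2500; (r_i+r_j)·cross = 7.5·44.2500 = 331.8750
Σcross = 554.7500 → A = |Σcross|/2 = 277.3750 mm²
Σ(r_i+r_j)·cross = 16576.6250 → first moment M = |Σ|/6 = 2762.7708
R_c = M/A = 2762.7708/277.3750 = 9.9604 mm
θ = 286° = 4.991642 rad
V = θ·R_c·A = 4.991642·9.9604·277.3750 = 13790.762 mm³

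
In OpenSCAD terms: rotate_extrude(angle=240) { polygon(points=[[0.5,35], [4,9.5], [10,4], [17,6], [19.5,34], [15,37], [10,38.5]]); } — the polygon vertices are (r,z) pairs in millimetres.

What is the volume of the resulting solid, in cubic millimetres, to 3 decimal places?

Volume = 21539.457 mm³

Profile (r,z), 7 vertices: (0.5,35) (4,9.5) (10,4) (17,6) (19.5,34) (15,37) (10,38.5)
edge 0: (0.5,35)→(4,9.5)  cross = 0.5·9.5 − 4·35 = -135.2500; (r_i+r_j)·cross = 4.5·-135.2500 = -608.6250
edge 1: (4,9.5)→(10,4)  cross = 4·4 − 10·9.5 = -79.0000; (r_i+r_j)·cross = 14·-79.0000 = -1106.0000
edge 2: (10,4)→(17,6)  cross = 10·6 − 17·4 = -8.0000; (r_i+r_j)·cross = 27·-8.0000 = -216.0000
edge 3: (17,6)→(19.5,34)  cross = 17·34 − 19.5·6 = 461.0000; (r_i+r_j)·cross = 36.5·461.0000 = 16826.5000
edge 4: (19.5,34)→(15,37)  cross = 19.5·37 − 15·34 = 211.5000; (r_i+r_j)·cross = 34.5·211.5000 = 7296.7500
edge 5: (15,37)→(10,38.5)  cross = 15·38.5 − 10·37 = 207.5000; (r_i+r_j)·cross = 25·207.5000 = 5187.5000
edge 6: (10,38.5)→(0.5,35)  cross = 10·35 − 0.5·38.5 = 330.7500; (r_i+r_j)·cross = 10.5·330.7500 = 3472.8750
Σcross = 988.5000 → A = |Σcross|/2 = 494.2500 mm²
Σ(r_i+r_j)·cross = 30853.0000 → first moment M = |Σ|/6 = 5142.1667
R_c = M/A = 5142.1667/494.2500 = 10.4040 mm
θ = 240° = 4.188790 rad
V = θ·R_c·A = 4.188790·10.4040·494.2500 = 21539.457 mm³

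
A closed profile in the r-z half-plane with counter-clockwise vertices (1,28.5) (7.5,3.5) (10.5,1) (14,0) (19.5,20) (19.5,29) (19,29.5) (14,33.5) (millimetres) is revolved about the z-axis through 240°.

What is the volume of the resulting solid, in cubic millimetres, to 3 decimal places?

Volume = 19100.534 mm³

Profile (r,z), 8 vertices: (1,28.5) (7.5,3.5) (10.5,1) (14,0) (19.5,20) (19.5,29) (19,29.5) (14,33.5)
edge 0: (1,28.5)→(7.5,3.5)  cross = 1·3.5 − 7.5·28.5 = -210.2500; (r_i+r_j)·cross = 8.5·-210.2500 = -1787.1250
edge 1: (7.5,3.5)→(10.5,1)  cross = 7.5·1 − 10.5·3.5 = -29.2500; (r_i+r_j)·cross = 18·-29.2500 = -526.5000
edge 2: (10.5,1)→(14,0)  cross = 10.5·0 − 14·1 = -14.0000; (r_i+r_j)·cross = 24.5·-14.0000 = -343.0000
edge 3: (14,0)→(19.5,20)  cross = 14·20 − 19.5·0 = 280.0000; (r_i+r_j)·cross = 33.5·280.0000 = 9380.0000
edge 4: (19.5,20)→(19.5,29)  cross = 19.5·29 − 19.5·20 = 175.5000; (r_i+r_j)·cross = 39·175.5000 = 6844.5000
edge 5: (19.5,29)→(19,29.5)  cross = 19.5·29.5 − 19·29 = 24.2500; (r_i+r_j)·cross = 38.5·24.2500 = 933.6250
edge 6: (19,29.5)→(14,33.5)  cross = 19·33.5 − 14·29.5 = 223.5000; (r_i+r_j)·cross = 33·223.5000 = 7375.5000
edge 7: (14,33.5)→(1,28.5)  cross = 14·28.5 − 1·33.5 = 365.5000; (r_i+r_j)·cross = 15·365.5000 = 5482.5000
Σcross = 815.2500 → A = |Σcross|/2 = 407.6250 mm²
Σ(r_i+r_j)·cross = 27359.5000 → first moment M = |Σ|/6 = 4559.9167
R_c = M/A = 4559.9167/407.6250 = 11.1865 mm
θ = 240° = 4.188790 rad
V = θ·R_c·A = 4.188790·11.1865·407.6250 = 19100.534 mm³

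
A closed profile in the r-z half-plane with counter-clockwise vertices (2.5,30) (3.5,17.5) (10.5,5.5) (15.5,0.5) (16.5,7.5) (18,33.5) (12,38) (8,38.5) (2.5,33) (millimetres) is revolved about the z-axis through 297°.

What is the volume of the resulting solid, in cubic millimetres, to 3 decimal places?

Profile (r,z), 9 vertices: (2.5,30) (3.5,17.5) (10.5,5.5) (15.5,0.5) (16.5,7.5) (18,33.5) (12,38) (8,38.5) (2.5,33)
edge 0: (2.5,30)→(3.5,17.5)  cross = 2.5·17.5 − 3.5·30 = -61.2500; (r_i+r_j)·cross = 6·-61.2500 = -367.5000
edge 1: (3.5,17.5)→(10.5,5.5)  cross = 3.5·5.5 − 10.5·17.5 = -164.5000; (r_i+r_j)·cross = 14·-164.5000 = -2303.0000
edge 2: (10.5,5.5)→(15.5,0.5)  cross = 10.5·0.5 − 15.5·5.5 = -80.0000; (r_i+r_j)·cross = 26·-80.0000 = -2080.0000
edge 3: (15.5,0.5)→(16.5,7.5)  cross = 15.5·7.5 − 16.5·0.5 = 108.0000; (r_i+r_j)·cross = 32·108.0000 = 3456.0000
edge 4: (16.5,7.5)→(18,33.5)  cross = 16.5·33.5 − 18·7.5 = 417.7500; (r_i+r_j)·cross = 34.5·417.7500 = 14412.3750
edge 5: (18,33.5)→(12,38)  cross = 18·38 − 12·33.5 = 282.0000; (r_i+r_j)·cross = 30·282.0000 = 8460.0000
edge 6: (12,38)→(8,38.5)  cross = 12·38.5 − 8·38 = 158.0000; (r_i+r_j)·cross = 20·158.0000 = 3160.0000
edge 7: (8,38.5)→(2.5,33)  cross = 8·33 − 2.5·38.5 = 167.7500; (r_i+r_j)·cross = 10.5·167.7500 = 1761.3750
edge 8: (2.5,33)→(2.5,30)  cross = 2.5·30 − 2.5·33 = -7.5000; (r_i+r_j)·cross = 5·-7.5000 = -37.5000
Σcross = 820.2500 → A = |Σcross|/2 = 410.1250 mm²
Σ(r_i+r_j)·cross = 26461.7500 → first moment M = |Σ|/6 = 4410.2917
R_c = M/A = 4410.2917/410.1250 = 10.7535 mm
θ = 297° = 5.183628 rad
V = θ·R_c·A = 5.183628·10.7535·410.1250 = 22861.311 mm³

Volume = 22861.311 mm³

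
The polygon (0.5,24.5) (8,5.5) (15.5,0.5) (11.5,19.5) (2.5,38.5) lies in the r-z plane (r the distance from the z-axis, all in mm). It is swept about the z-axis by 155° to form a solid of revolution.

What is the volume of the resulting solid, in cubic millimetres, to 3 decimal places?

Volume = 4551.826 mm³

Profile (r,z), 5 vertices: (0.5,24.5) (8,5.5) (15.5,0.5) (11.5,19.5) (2.5,38.5)
edge 0: (0.5,24.5)→(8,5.5)  cross = 0.5·5.5 − 8·24.5 = -193.2500; (r_i+r_j)·cross = 8.5·-193.2500 = -1642.6250
edge 1: (8,5.5)→(15.5,0.5)  cross = 8·0.5 − 15.5·5.5 = -81.2500; (r_i+r_j)·cross = 23.5·-81.2500 = -1909.3750
edge 2: (15.5,0.5)→(11.5,19.5)  cross = 15.5·19.5 − 11.5·0.5 = 296.5000; (r_i+r_j)·cross = 27·296.5000 = 8005.5000
edge 3: (11.5,19.5)→(2.5,38.5)  cross = 11.5·38.5 − 2.5·19.5 = 394.0000; (r_i+r_j)·cross = 14·394.0000 = 5516.0000
edge 4: (2.5,38.5)→(0.5,24.5)  cross = 2.5·24.5 − 0.5·38.5 = 42.0000; (r_i+r_j)·cross = 3·42.0000 = 126.0000
Σcross = 458.0000 → A = |Σcross|/2 = 229.0000 mm²
Σ(r_i+r_j)·cross = 10095.5000 → first moment M = |Σ|/6 = 1682.5833
R_c = M/A = 1682.5833/229.0000 = 7.3475 mm
θ = 155° = 2.705260 rad
V = θ·R_c·A = 2.705260·7.3475·229.0000 = 4551.826 mm³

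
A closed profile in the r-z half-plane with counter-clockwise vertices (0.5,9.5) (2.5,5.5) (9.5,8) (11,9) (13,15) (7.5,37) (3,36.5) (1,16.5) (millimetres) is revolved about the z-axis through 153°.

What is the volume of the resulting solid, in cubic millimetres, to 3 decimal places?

Profile (r,z), 8 vertices: (0.5,9.5) (2.5,5.5) (9.5,8) (11,9) (13,15) (7.5,37) (3,36.5) (1,16.5)
edge 0: (0.5,9.5)→(2.5,5.5)  cross = 0.5·5.5 − 2.5·9.5 = -21.0000; (r_i+r_j)·cross = 3·-21.0000 = -63.0000
edge 1: (2.5,5.5)→(9.5,8)  cross = 2.5·8 − 9.5·5.5 = -32.2500; (r_i+r_j)·cross = 12·-32.2500 = -387.0000
edge 2: (9.5,8)→(11,9)  cross = 9.5·9 − 11·8 = -2.5000; (r_i+r_j)·cross = 20.5·-2.5000 = -51.2500
edge 3: (11,9)→(13,15)  cross = 11·15 − 13·9 = 48.0000; (r_i+r_j)·cross = 24·48.0000 = 1152.0000
edge 4: (13,15)→(7.5,37)  cross = 13·37 − 7.5·15 = 368.5000; (r_i+r_j)·cross = 20.5·368.5000 = 7554.2500
edge 5: (7.5,37)→(3,36.5)  cross = 7.5·36.5 − 3·37 = 162.7500; (r_i+r_j)·cross = 10.5·162.7500 = 1708.8750
edge 6: (3,36.5)→(1,16.5)  cross = 3·16.5 − 1·36.5 = 13.0000; (r_i+r_j)·cross = 4·13.0000 = 52.0000
edge 7: (1,16.5)→(0.5,9.5)  cross = 1·9.5 − 0.5·16.5 = 1.2500; (r_i+r_j)·cross = 1.5·1.2500 = 1.8750
Σcross = 537.7500 → A = |Σcross|/2 = 268.8750 mm²
Σ(r_i+r_j)·cross = 9967.7500 → first moment M = |Σ|/6 = 1661.2917
R_c = M/A = 1661.2917/268.8750 = 6.1787 mm
θ = 153° = 2.670354 rad
V = θ·R_c·A = 2.670354·6.1787·268.8750 = 4436.236 mm³

Volume = 4436.236 mm³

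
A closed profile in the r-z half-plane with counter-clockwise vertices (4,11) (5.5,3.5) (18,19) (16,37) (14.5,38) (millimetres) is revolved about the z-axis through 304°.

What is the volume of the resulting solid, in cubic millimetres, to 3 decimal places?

Volume = 13406.875 mm³

Profile (r,z), 5 vertices: (4,11) (5.5,3.5) (18,19) (16,37) (14.5,38)
edge 0: (4,11)→(5.5,3.5)  cross = 4·3.5 − 5.5·11 = -46.5000; (r_i+r_j)·cross = 9.5·-46.5000 = -441.7500
edge 1: (5.5,3.5)→(18,19)  cross = 5.5·19 − 18·3.5 = 41.5000; (r_i+r_j)·cross = 23.5·41.5000 = 975.2500
edge 2: (18,19)→(16,37)  cross = 18·37 − 16·19 = 362.0000; (r_i+r_j)·cross = 34·362.0000 = 12308.0000
edge 3: (16,37)→(14.5,38)  cross = 16·38 − 14.5·37 = 71.5000; (r_i+r_j)·cross = 30.5·71.5000 = 2180.7500
edge 4: (14.5,38)→(4,11)  cross = 14.5·11 − 4·38 = 7.5000; (r_i+r_j)·cross = 18.5·7.5000 = 138.7500
Σcross = 436.0000 → A = |Σcross|/2 = 218.0000 mm²
Σ(r_i+r_j)·cross = 15161.0000 → first moment M = |Σ|/6 = 2526.8333
R_c = M/A = 2526.8333/218.0000 = 11.5910 mm
θ = 304° = 5.305801 rad
V = θ·R_c·A = 5.305801·11.5910·218.0000 = 13406.875 mm³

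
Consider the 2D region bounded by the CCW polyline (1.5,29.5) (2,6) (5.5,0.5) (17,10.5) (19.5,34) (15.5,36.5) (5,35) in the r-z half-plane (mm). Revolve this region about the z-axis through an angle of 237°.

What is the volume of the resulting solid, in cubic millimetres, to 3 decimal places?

Profile (r,z), 7 vertices: (1.5,29.5) (2,6) (5.5,0.5) (17,10.5) (19.5,34) (15.5,36.5) (5,35)
edge 0: (1.5,29.5)→(2,6)  cross = 1.5·6 − 2·29.5 = -50.0000; (r_i+r_j)·cross = 3.5·-50.0000 = -175.0000
edge 1: (2,6)→(5.5,0.5)  cross = 2·0.5 − 5.5·6 = -32.0000; (r_i+r_j)·cross = 7.5·-32.0000 = -240.0000
edge 2: (5.5,0.5)→(17,10.5)  cross = 5.5·10.5 − 17·0.5 = 49.2500; (r_i+r_j)·cross = 22.5·49.2500 = 1108.1250
edge 3: (17,10.5)→(19.5,34)  cross = 17·34 − 19.5·10.5 = 373.2500; (r_i+r_j)·cross = 36.5·373.2500 = 13623.6250
edge 4: (19.5,34)→(15.5,36.5)  cross = 19.5·36.5 − 15.5·34 = 184.7500; (r_i+r_j)·cross = 35·184.7500 = 6466.2500
edge 5: (15.5,36.5)→(5,35)  cross = 15.5·35 − 5·36.5 = 360.0000; (r_i+r_j)·cross = 20.5·360.0000 = 7380.0000
edge 6: (5,35)→(1.5,29.5)  cross = 5·29.5 − 1.5·35 = 95.0000; (r_i+r_j)·cross = 6.5·95.0000 = 617.5000
Σcross = 980.2500 → A = |Σcross|/2 = 490.1250 mm²
Σ(r_i+r_j)·cross = 28780.5000 → first moment M = |Σ|/6 = 4796.7500
R_c = M/A = 4796.7500/490.1250 = 9.7868 mm
θ = 237° = 4.136430 rad
V = θ·R_c·A = 4.136430·9.7868·490.1250 = 19841.422 mm³

Volume = 19841.422 mm³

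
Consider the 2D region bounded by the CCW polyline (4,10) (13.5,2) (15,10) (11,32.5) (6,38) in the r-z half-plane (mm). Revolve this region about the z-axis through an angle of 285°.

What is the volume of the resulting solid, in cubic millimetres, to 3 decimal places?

Volume = 11155.446 mm³

Profile (r,z), 5 vertices: (4,10) (13.5,2) (15,10) (11,32.5) (6,38)
edge 0: (4,10)→(13.5,2)  cross = 4·2 − 13.5·10 = -127.0000; (r_i+r_j)·cross = 17.5·-127.0000 = -2222.5000
edge 1: (13.5,2)→(15,10)  cross = 13.5·10 − 15·2 = 105.0000; (r_i+r_j)·cross = 28.5·105.0000 = 2992.5000
edge 2: (15,10)→(11,32.5)  cross = 15·32.5 − 11·10 = 377.5000; (r_i+r_j)·cross = 26·377.5000 = 9815.0000
edge 3: (11,32.5)→(6,38)  cross = 11·38 − 6·32.5 = 223.0000; (r_i+r_j)·cross = 17·223.0000 = 3791.0000
edge 4: (6,38)→(4,10)  cross = 6·10 − 4·38 = -92.0000; (r_i+r_j)·cross = 10·-92.0000 = -920.0000
Σcross = 486.5000 → A = |Σcross|/2 = 243.2500 mm²
Σ(r_i+r_j)·cross = 13456.0000 → first moment M = |Σ|/6 = 2242.6667
R_c = M/A = 2242.6667/243.2500 = 9.2196 mm
θ = 285° = 4.974188 rad
V = θ·R_c·A = 4.974188·9.2196·243.2500 = 11155.446 mm³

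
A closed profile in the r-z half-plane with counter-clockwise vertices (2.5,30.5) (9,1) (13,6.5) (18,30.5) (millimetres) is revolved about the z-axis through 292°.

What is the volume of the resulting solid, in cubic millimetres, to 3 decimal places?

Profile (r,z), 4 vertices: (2.5,30.5) (9,1) (13,6.5) (18,30.5)
edge 0: (2.5,30.5)→(9,1)  cross = 2.5·1 − 9·30.5 = -272.0000; (r_i+r_j)·cross = 11.5·-272.0000 = -3128.0000
edge 1: (9,1)→(13,6.5)  cross = 9·6.5 − 13·1 = 45.5000; (r_i+r_j)·cross = 22·45.5000 = 1001.0000
edge 2: (13,6.5)→(18,30.5)  cross = 13·30.5 − 18·6.5 = 279.5000; (r_i+r_j)·cross = 31·279.5000 = 8664.5000
edge 3: (18,30.5)→(2.5,30.5)  cross = 18·30.5 − 2.5·30.5 = 472.7500; (r_i+r_j)·cross = 20.5·472.7500 = 9691.3750
Σcross = 525.7500 → A = |Σcross|/2 = 262.8750 mm²
Σ(r_i+r_j)·cross = 16228.8750 → first moment M = |Σ|/6 = 2704.8125
R_c = M/A = 2704.8125/262.8750 = 10.2893 mm
θ = 292° = 5.096361 rad
V = θ·R_c·A = 5.096361·10.2893·262.8750 = 13784.702 mm³

Volume = 13784.702 mm³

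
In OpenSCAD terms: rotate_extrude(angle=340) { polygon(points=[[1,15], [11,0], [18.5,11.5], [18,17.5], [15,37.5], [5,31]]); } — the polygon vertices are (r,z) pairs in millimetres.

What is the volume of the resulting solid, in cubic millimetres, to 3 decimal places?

Profile (r,z), 6 vertices: (1,15) (11,0) (18.5,11.5) (18,17.5) (15,37.5) (5,31)
edge 0: (1,15)→(11,0)  cross = 1·0 − 11·15 = -165.0000; (r_i+r_j)·cross = 12·-165.0000 = -1980.0000
edge 1: (11,0)→(18.5,11.5)  cross = 11·11.5 − 18.5·0 = 126.5000; (r_i+r_j)·cross = 29.5·126.5000 = 3731.7500
edge 2: (18.5,11.5)→(18,17.5)  cross = 18.5·17.5 − 18·11.5 = 116.7500; (r_i+r_j)·cross = 36.5·116.7500 = 4261.3750
edge 3: (18,17.5)→(15,37.5)  cross = 18·37.5 − 15·17.5 = 412.5000; (r_i+r_j)·cross = 33·412.5000 = 13612.5000
edge 4: (15,37.5)→(5,31)  cross = 15·31 − 5·37.5 = 277.5000; (r_i+r_j)·cross = 20·277.5000 = 5550.0000
edge 5: (5,31)→(1,15)  cross = 5·15 − 1·31 = 44.0000; (r_i+r_j)·cross = 6·44.0000 = 264.0000
Σcross = 812.2500 → A = |Σcross|/2 = 406.1250 mm²
Σ(r_i+r_j)·cross = 25439.6250 → first moment M = |Σ|/6 = 4239.9375
R_c = M/A = 4239.9375/406.1250 = 10.4400 mm
θ = 340° = 5.934119 rad
V = θ·R_c·A = 5.934119·10.4400·406.1250 = 25160.296 mm³

Volume = 25160.296 mm³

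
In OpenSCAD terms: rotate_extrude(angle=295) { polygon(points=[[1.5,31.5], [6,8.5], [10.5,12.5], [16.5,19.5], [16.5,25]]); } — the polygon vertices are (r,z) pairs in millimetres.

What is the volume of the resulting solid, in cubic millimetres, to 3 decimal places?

Volume = 8647.921 mm³

Profile (r,z), 5 vertices: (1.5,31.5) (6,8.5) (10.5,12.5) (16.5,19.5) (16.5,25)
edge 0: (1.5,31.5)→(6,8.5)  cross = 1.5·8.5 − 6·31.5 = -176.2500; (r_i+r_j)·cross = 7.5·-176.2500 = -1321.8750
edge 1: (6,8.5)→(10.5,12.5)  cross = 6·12.5 − 10.5·8.5 = -14.2500; (r_i+r_j)·cross = 16.5·-14.2500 = -235.1250
edge 2: (10.5,12.5)→(16.5,19.5)  cross = 10.5·19.5 − 16.5·12.5 = -1.5000; (r_i+r_j)·cross = 27·-1.5000 = -40.5000
edge 3: (16.5,19.5)→(16.5,25)  cross = 16.5·25 − 16.5·19.5 = 90.7500; (r_i+r_j)·cross = 33·90.7500 = 2994.7500
edge 4: (16.5,25)→(1.5,31.5)  cross = 16.5·31.5 − 1.5·25 = 482.2500; (r_i+r_j)·cross = 18·482.2500 = 8680.5000
Σcross = 381.0000 → A = |Σcross|/2 = 190.5000 mm²
Σ(r_i+r_j)·cross = 10077.7500 → first moment M = |Σ|/6 = 1679.6250
R_c = M/A = 1679.6250/190.5000 = 8.8169 mm
θ = 295° = 5.148721 rad
V = θ·R_c·A = 5.148721·8.8169·190.5000 = 8647.921 mm³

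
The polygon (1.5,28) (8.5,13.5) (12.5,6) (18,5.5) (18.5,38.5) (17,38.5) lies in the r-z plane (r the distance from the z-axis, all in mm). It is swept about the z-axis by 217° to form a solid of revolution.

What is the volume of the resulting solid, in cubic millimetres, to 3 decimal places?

Profile (r,z), 6 vertices: (1.5,28) (8.5,13.5) (12.5,6) (18,5.5) (18.5,38.5) (17,38.5)
edge 0: (1.5,28)→(8.5,13.5)  cross = 1.5·13.5 − 8.5·28 = -217.7500; (r_i+r_j)·cross = 10·-217.7500 = -2177.5000
edge 1: (8.5,13.5)→(12.5,6)  cross = 8.5·6 − 12.5·13.5 = -117.7500; (r_i+r_j)·cross = 21·-117.7500 = -2472.7500
edge 2: (12.5,6)→(18,5.5)  cross = 12.5·5.5 − 18·6 = -39.2500; (r_i+r_j)·cross = 30.5·-39.2500 = -1197.1250
edge 3: (18,5.5)→(18.5,38.5)  cross = 18·38.5 − 18.5·5.5 = 591.2500; (r_i+r_j)·cross = 36.5·591.2500 = 21580.6250
edge 4: (18.5,38.5)→(17,38.5)  cross = 18.5·38.5 − 17·38.5 = 57.7500; (r_i+r_j)·cross = 35.5·57.7500 = 2050.1250
edge 5: (17,38.5)→(1.5,28)  cross = 17·28 − 1.5·38.5 = 418.2500; (r_i+r_j)·cross = 18.5·418.2500 = 7737.6250
Σcross = 692.5000 → A = |Σcross|/2 = 346.2500 mm²
Σ(r_i+r_j)·cross = 25521.0000 → first moment M = |Σ|/6 = 4253.5000
R_c = M/A = 4253.5000/346.2500 = 12.2845 mm
θ = 217° = 3.787364 rad
V = θ·R_c·A = 3.787364·12.2845·346.2500 = 16109.555 mm³

Volume = 16109.555 mm³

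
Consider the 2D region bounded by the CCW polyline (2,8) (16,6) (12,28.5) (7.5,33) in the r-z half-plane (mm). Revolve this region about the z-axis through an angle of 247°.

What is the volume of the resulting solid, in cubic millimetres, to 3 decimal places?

Profile (r,z), 4 vertices: (2,8) (16,6) (12,28.5) (7.5,33)
edge 0: (2,8)→(16,6)  cross = 2·6 − 16·8 = -116.0000; (r_i+r_j)·cross = 18·-116.0000 = -2088.0000
edge 1: (16,6)→(12,28.5)  cross = 16·28.5 − 12·6 = 384.0000; (r_i+r_j)·cross = 28·384.0000 = 10752.0000
edge 2: (12,28.5)→(7.5,33)  cross = 12·33 − 7.5·28.5 = 182.2500; (r_i+r_j)·cross = 19.5·182.2500 = 3553.8750
edge 3: (7.5,33)→(2,8)  cross = 7.5·8 − 2·33 = -6.0000; (r_i+r_j)·cross = 9.5·-6.0000 = -57.0000
Σcross = 444.2500 → A = |Σcross|/2 = 222.1250 mm²
Σ(r_i+r_j)·cross = 12160.8750 → first moment M = |Σ|/6 = 2026.8125
R_c = M/A = 2026.8125/222.1250 = 9.1246 mm
θ = 247° = 4.310963 rad
V = θ·R_c·A = 4.310963·9.1246·222.1250 = 8737.514 mm³

Volume = 8737.514 mm³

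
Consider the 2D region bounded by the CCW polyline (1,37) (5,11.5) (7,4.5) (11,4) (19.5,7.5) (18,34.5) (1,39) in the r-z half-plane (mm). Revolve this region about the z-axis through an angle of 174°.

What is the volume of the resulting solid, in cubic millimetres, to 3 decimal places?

Profile (r,z), 7 vertices: (1,37) (5,11.5) (7,4.5) (11,4) (19.5,7.5) (18,34.5) (1,39)
edge 0: (1,37)→(5,11.5)  cross = 1·11.5 − 5·37 = -173.5000; (r_i+r_j)·cross = 6·-173.5000 = -1041.0000
edge 1: (5,11.5)→(7,4.5)  cross = 5·4.5 − 7·11.5 = -58.0000; (r_i+r_j)·cross = 12·-58.0000 = -696.0000
edge 2: (7,4.5)→(11,4)  cross = 7·4 − 11·4.5 = -21.5000; (r_i+r_j)·cross = 18·-21.5000 = -387.0000
edge 3: (11,4)→(19.5,7.5)  cross = 11·7.5 − 19.5·4 = 4.5000; (r_i+r_j)·cross = 30.5·4.5000 = 137.2500
edge 4: (19.5,7.5)→(18,34.5)  cross = 19.5·34.5 − 18·7.5 = 537.7500; (r_i+r_j)·cross = 37.5·537.7500 = 20165.6250
edge 5: (18,34.5)→(1,39)  cross = 18·39 − 1·34.5 = 667.5000; (r_i+r_j)·cross = 19·667.5000 = 12682.5000
edge 6: (1,39)→(1,37)  cross = 1·37 − 1·39 = -2.0000; (r_i+r_j)·cross = 2·-2.0000 = -4.0000
Σcross = 954.7500 → A = |Σcross|/2 = 477.3750 mm²
Σ(r_i+r_j)·cross = 30857.3750 → first moment M = |Σ|/6 = 5142.8958
R_c = M/A = 5142.8958/477.3750 = 10.7733 mm
θ = 174° = 3.036873 rad
V = θ·R_c·A = 3.036873·10.7733·477.3750 = 15618.321 mm³

Volume = 15618.321 mm³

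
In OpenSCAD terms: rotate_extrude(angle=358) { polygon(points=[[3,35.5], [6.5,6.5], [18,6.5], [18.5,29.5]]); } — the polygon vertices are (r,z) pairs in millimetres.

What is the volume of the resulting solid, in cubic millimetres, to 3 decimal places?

Volume = 24338.608 mm³

Profile (r,z), 4 vertices: (3,35.5) (6.5,6.5) (18,6.5) (18.5,29.5)
edge 0: (3,35.5)→(6.5,6.5)  cross = 3·6.5 − 6.5·35.5 = -211.2500; (r_i+r_j)·cross = 9.5·-211.2500 = -2006.8750
edge 1: (6.5,6.5)→(18,6.5)  cross = 6.5·6.5 − 18·6.5 = -74.7500; (r_i+r_j)·cross = 24.5·-74.7500 = -1831.3750
edge 2: (18,6.5)→(18.5,29.5)  cross = 18·29.5 − 18.5·6.5 = 410.7500; (r_i+r_j)·cross = 36.5·410.7500 = 14992.3750
edge 3: (18.5,29.5)→(3,35.5)  cross = 18.5·35.5 − 3·29.5 = 568.2500; (r_i+r_j)·cross = 21.5·568.2500 = 12217.3750
Σcross = 693.0000 → A = |Σcross|/2 = 346.5000 mm²
Σ(r_i+r_j)·cross = 23371.5000 → first moment M = |Σ|/6 = 3895.2500
R_c = M/A = 3895.2500/346.5000 = 11.2417 mm
θ = 358° = 6.248279 rad
V = θ·R_c·A = 6.248279·11.2417·346.5000 = 24338.608 mm³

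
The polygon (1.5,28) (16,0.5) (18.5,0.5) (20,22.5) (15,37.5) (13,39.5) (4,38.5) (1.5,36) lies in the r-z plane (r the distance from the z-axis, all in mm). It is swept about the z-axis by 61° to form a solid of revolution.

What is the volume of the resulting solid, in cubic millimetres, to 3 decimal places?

Profile (r,z), 8 vertices: (1.5,28) (16,0.5) (18.5,0.5) (20,22.5) (15,37.5) (13,39.5) (4,38.5) (1.5,36)
edge 0: (1.5,28)→(16,0.5)  cross = 1.5·0.5 − 16·28 = -447.2500; (r_i+r_j)·cross = 17.5·-447.2500 = -7826.8750
edge 1: (16,0.5)→(18.5,0.5)  cross = 16·0.5 − 18.5·0.5 = -1.2500; (r_i+r_j)·cross = 34.5·-1.2500 = -43.1250
edge 2: (18.5,0.5)→(20,22.5)  cross = 18.5·22.5 − 20·0.5 = 406.2500; (r_i+r_j)·cross = 38.5·406.2500 = 15640.6250
edge 3: (20,22.5)→(15,37.5)  cross = 20·37.5 − 15·22.5 = 412.5000; (r_i+r_j)·cross = 35·412.5000 = 14437.5000
edge 4: (15,37.5)→(13,39.5)  cross = 15·39.5 − 13·37.5 = 105.0000; (r_i+r_j)·cross = 28·105.0000 = 2940.0000
edge 5: (13,39.5)→(4,38.5)  cross = 13·38.5 − 4·39.5 = 342.5000; (r_i+r_j)·cross = 17·342.5000 = 5822.5000
edge 6: (4,38.5)→(1.5,36)  cross = 4·36 − 1.5·38.5 = 86.2500; (r_i+r_j)·cross = 5.5·86.2500 = 474.3750
edge 7: (1.5,36)→(1.5,28)  cross = 1.5·28 − 1.5·36 = -12.0000; (r_i+r_j)·cross = 3·-12.0000 = -36.0000
Σcross = 892.0000 → A = |Σcross|/2 = 446.0000 mm²
Σ(r_i+r_j)·cross = 31409.0000 → first moment M = |Σ|/6 = 5234.8333
R_c = M/A = 5234.8333/446.0000 = 11.7373 mm
θ = 61° = 1.064651 rad
V = θ·R_c·A = 1.064651·11.7373·446.0000 = 5573.270 mm³

Volume = 5573.270 mm³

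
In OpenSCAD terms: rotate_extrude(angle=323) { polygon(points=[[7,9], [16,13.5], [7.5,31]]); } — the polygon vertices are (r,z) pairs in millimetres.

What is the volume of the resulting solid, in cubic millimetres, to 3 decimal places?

Volume = 5609.579 mm³

Profile (r,z), 3 vertices: (7,9) (16,13.5) (7.5,31)
edge 0: (7,9)→(16,13.5)  cross = 7·13.5 − 16·9 = -49.5000; (r_i+r_j)·cross = 23·-49.5000 = -1138.5000
edge 1: (16,13.5)→(7.5,31)  cross = 16·31 − 7.5·13.5 = 394.7500; (r_i+r_j)·cross = 23.5·394.7500 = 9276.6250
edge 2: (7.5,31)→(7,9)  cross = 7.5·9 − 7·31 = -149.5000; (r_i+r_j)·cross = 14.5·-149.5000 = -2167.7500
Σcross = 195.7500 → A = |Σcross|/2 = 97.8750 mm²
Σ(r_i+r_j)·cross = 5970.3750 → first moment M = |Σ|/6 = 995.0625
R_c = M/A = 995.0625/97.8750 = 10.1667 mm
θ = 323° = 5.637413 rad
V = θ·R_c·A = 5.637413·10.1667·97.8750 = 5609.579 mm³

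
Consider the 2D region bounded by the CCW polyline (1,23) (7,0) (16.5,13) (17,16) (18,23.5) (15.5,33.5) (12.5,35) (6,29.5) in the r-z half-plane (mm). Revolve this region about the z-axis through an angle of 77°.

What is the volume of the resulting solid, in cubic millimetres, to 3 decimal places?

Volume = 4782.729 mm³

Profile (r,z), 8 vertices: (1,23) (7,0) (16.5,13) (17,16) (18,23.5) (15.5,33.5) (12.5,35) (6,29.5)
edge 0: (1,23)→(7,0)  cross = 1·0 − 7·23 = -161.0000; (r_i+r_j)·cross = 8·-161.0000 = -1288.0000
edge 1: (7,0)→(16.5,13)  cross = 7·13 − 16.5·0 = 91.0000; (r_i+r_j)·cross = 23.5·91.0000 = 2138.5000
edge 2: (16.5,13)→(17,16)  cross = 16.5·16 − 17·13 = 43.0000; (r_i+r_j)·cross = 33.5·43.0000 = 1440.5000
edge 3: (17,16)→(18,23.5)  cross = 17·23.5 − 18·16 = 111.5000; (r_i+r_j)·cross = 35·111.5000 = 3902.5000
edge 4: (18,23.5)→(15.5,33.5)  cross = 18·33.5 − 15.5·23.5 = 238.7500; (r_i+r_j)·cross = 33.5·238.7500 = 7998.1250
edge 5: (15.5,33.5)→(12.5,35)  cross = 15.5·35 − 12.5·33.5 = 123.7500; (r_i+r_j)·cross = 28·123.7500 = 3465.0000
edge 6: (12.5,35)→(6,29.5)  cross = 12.5·29.5 − 6·35 = 158.7500; (r_i+r_j)·cross = 18.5·158.7500 = 2936.8750
edge 7: (6,29.5)→(1,23)  cross = 6·23 − 1·29.5 = 108.5000; (r_i+r_j)·cross = 7·108.5000 = 759.5000
Σcross = 714.2500 → A = |Σcross|/2 = 357.1250 mm²
Σ(r_i+r_j)·cross = 21353.0000 → first moment M = |Σ|/6 = 3558.8333
R_c = M/A = 3558.8333/357.1250 = 9.9652 mm
θ = 77° = 1.343904 rad
V = θ·R_c·A = 1.343904·9.9652·357.1250 = 4782.729 mm³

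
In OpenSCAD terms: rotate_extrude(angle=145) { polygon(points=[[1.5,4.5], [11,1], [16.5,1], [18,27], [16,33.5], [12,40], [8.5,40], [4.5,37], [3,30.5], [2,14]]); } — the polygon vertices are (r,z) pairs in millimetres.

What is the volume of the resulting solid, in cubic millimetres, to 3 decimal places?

Profile (r,z), 10 vertices: (1.5,4.5) (11,1) (16.5,1) (18,27) (16,33.5) (12,40) (8.5,40) (4.5,37) (3,30.5) (2,14)
edge 0: (1.5,4.5)→(11,1)  cross = 1.5·1 − 11·4.5 = -48.0000; (r_i+r_j)·cross = 12.5·-48.0000 = -600.0000
edge 1: (11,1)→(16.5,1)  cross = 11·1 − 16.5·1 = -5.5000; (r_i+r_j)·cross = 27.5·-5.5000 = -151.2500
edge 2: (16.5,1)→(18,27)  cross = 16.5·27 − 18·1 = 427.5000; (r_i+r_j)·cross = 34.5·427.5000 = 14748.7500
edge 3: (18,27)→(16,33.5)  cross = 18·33.5 − 16·27 = 171.0000; (r_i+r_j)·cross = 34·171.0000 = 5814.0000
edge 4: (16,33.5)→(12,40)  cross = 16·40 − 12·33.5 = 238.0000; (r_i+r_j)·cross = 28·238.0000 = 6664.0000
edge 5: (12,40)→(8.5,40)  cross = 12·40 − 8.5·40 = 140.0000; (r_i+r_j)·cross = 20.5·140.0000 = 2870.0000
edge 6: (8.5,40)→(4.5,37)  cross = 8.5·37 − 4.5·40 = 134.5000; (r_i+r_j)·cross = 13·134.5000 = 1748.5000
edge 7: (4.5,37)→(3,30.5)  cross = 4.5·30.5 − 3·37 = 26.2500; (r_i+r_j)·cross = 7.5·26.2500 = 196.8750
edge 8: (3,30.5)→(2,14)  cross = 3·14 − 2·30.5 = -19.0000; (r_i+r_j)·cross = 5·-19.0000 = -95.0000
edge 9: (2,14)→(1.5,4.5)  cross = 2·4.5 − 1.5·14 = -12.0000; (r_i+r_j)·cross = 3.5·-12.0000 = -42.0000
Σcross = 1052.7500 → A = |Σcross|/2 = 526.3750 mm²
Σ(r_i+r_j)·cross = 31153.8750 → first moment M = |Σ|/6 = 5192.3125
R_c = M/A = 5192.3125/526.3750 = 9.8643 mm
θ = 145° = 2.530727 rad
V = θ·R_c·A = 2.530727·9.8643·526.3750 = 13140.328 mm³

Volume = 13140.328 mm³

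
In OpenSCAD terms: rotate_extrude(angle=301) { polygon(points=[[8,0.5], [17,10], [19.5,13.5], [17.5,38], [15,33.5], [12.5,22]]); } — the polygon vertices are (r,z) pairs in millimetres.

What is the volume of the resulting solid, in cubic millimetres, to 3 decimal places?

Profile (r,z), 6 vertices: (8,0.5) (17,10) (19.5,13.5) (17.5,38) (15,33.5) (12.5,22)
edge 0: (8,0.5)→(17,10)  cross = 8·10 − 17·0.5 = 71.5000; (r_i+r_j)·cross = 25·71.5000 = 1787.5000
edge 1: (17,10)→(19.5,13.5)  cross = 17·13.5 − 19.5·10 = 34.5000; (r_i+r_j)·cross = 36.5·34.5000 = 1259.2500
edge 2: (19.5,13.5)→(17.5,38)  cross = 19.5·38 − 17.5·13.5 = 504.7500; (r_i+r_j)·cross = 37·504.7500 = 18675.7500
edge 3: (17.5,38)→(15,33.5)  cross = 17.5·33.5 − 15·38 = 16.2500; (r_i+r_j)·cross = 32.5·16.2500 = 528.1250
edge 4: (15,33.5)→(12.5,22)  cross = 15·22 − 12.5·33.5 = -88.7500; (r_i+r_j)·cross = 27.5·-88.7500 = -2440.6250
edge 5: (12.5,22)→(8,0.5)  cross = 12.5·0.5 − 8·22 = -169.7500; (r_i+r_j)·cross = 20.5·-169.7500 = -3479.8750
Σcross = 368.5000 → A = |Σcross|/2 = 184.2500 mm²
Σ(r_i+r_j)·cross = 16330.1250 → first moment M = |Σ|/6 = 2721.6875
R_c = M/A = 2721.6875/184.2500 = 14.7717 mm
θ = 301° = 5.253441 rad
V = θ·R_c·A = 5.253441·14.7717·184.2500 = 14298.225 mm³

Volume = 14298.225 mm³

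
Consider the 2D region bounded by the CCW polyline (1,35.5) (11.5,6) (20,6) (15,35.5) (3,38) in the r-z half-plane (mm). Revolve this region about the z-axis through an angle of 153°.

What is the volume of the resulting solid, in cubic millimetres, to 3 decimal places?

Volume = 10540.053 mm³

Profile (r,z), 5 vertices: (1,35.5) (11.5,6) (20,6) (15,35.5) (3,38)
edge 0: (1,35.5)→(11.5,6)  cross = 1·6 − 11.5·35.5 = -402.2500; (r_i+r_j)·cross = 12.5·-402.2500 = -5028.1250
edge 1: (11.5,6)→(20,6)  cross = 11.5·6 − 20·6 = -51.0000; (r_i+r_j)·cross = 31.5·-51.0000 = -1606.5000
edge 2: (20,6)→(15,35.5)  cross = 20·35.5 − 15·6 = 620.0000; (r_i+r_j)·cross = 35·620.0000 = 21700.0000
edge 3: (15,35.5)→(3,38)  cross = 15·38 − 3·35.5 = 463.5000; (r_i+r_j)·cross = 18·463.5000 = 8343.0000
edge 4: (3,38)→(1,35.5)  cross = 3·35.5 − 1·38 = 68.5000; (r_i+r_j)·cross = 4·68.5000 = 274.0000
Σcross = 698.7500 → A = |Σcross|/2 = 349.3750 mm²
Σ(r_i+r_j)·cross = 23682.3750 → first moment M = |Σ|/6 = 3947.0625
R_c = M/A = 3947.0625/349.3750 = 11.2975 mm
θ = 153° = 2.670354 rad
V = θ·R_c·A = 2.670354·11.2975·349.3750 = 10540.053 mm³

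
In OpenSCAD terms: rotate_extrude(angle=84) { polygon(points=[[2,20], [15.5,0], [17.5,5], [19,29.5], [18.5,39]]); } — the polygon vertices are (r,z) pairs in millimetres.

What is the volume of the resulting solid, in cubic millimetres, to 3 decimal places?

Volume = 6308.039 mm³

Profile (r,z), 5 vertices: (2,20) (15.5,0) (17.5,5) (19,29.5) (18.5,39)
edge 0: (2,20)→(15.5,0)  cross = 2·0 − 15.5·20 = -310.0000; (r_i+r_j)·cross = 17.5·-310.0000 = -5425.0000
edge 1: (15.5,0)→(17.5,5)  cross = 15.5·5 − 17.5·0 = 77.5000; (r_i+r_j)·cross = 33·77.5000 = 2557.5000
edge 2: (17.5,5)→(19,29.5)  cross = 17.5·29.5 − 19·5 = 421.2500; (r_i+r_j)·cross = 36.5·421.2500 = 15375.6250
edge 3: (19,29.5)→(18.5,39)  cross = 19·39 − 18.5·29.5 = 195.2500; (r_i+r_j)·cross = 37.5·195.2500 = 7321.8750
edge 4: (18.5,39)→(2,20)  cross = 18.5·20 − 2·39 = 292.0000; (r_i+r_j)·cross = 20.5·292.0000 = 5986.0000
Σcross = 676.0000 → A = |Σcross|/2 = 338.0000 mm²
Σ(r_i+r_j)·cross = 25816.0000 → first moment M = |Σ|/6 = 4302.6667
R_c = M/A = 4302.6667/338.0000 = 12.7298 mm
θ = 84° = 1.466077 rad
V = θ·R_c·A = 1.466077·12.7298·338.0000 = 6308.039 mm³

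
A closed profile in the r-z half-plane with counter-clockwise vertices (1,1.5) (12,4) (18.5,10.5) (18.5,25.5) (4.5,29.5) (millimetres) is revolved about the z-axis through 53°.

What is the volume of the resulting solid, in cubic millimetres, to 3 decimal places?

Volume = 3308.408 mm³

Profile (r,z), 5 vertices: (1,1.5) (12,4) (18.5,10.5) (18.5,25.5) (4.5,29.5)
edge 0: (1,1.5)→(12,4)  cross = 1·4 − 12·1.5 = -14.0000; (r_i+r_j)·cross = 13·-14.0000 = -182.0000
edge 1: (12,4)→(18.5,10.5)  cross = 12·10.5 − 18.5·4 = 52.0000; (r_i+r_j)·cross = 30.5·52.0000 = 1586.0000
edge 2: (18.5,10.5)→(18.5,25.5)  cross = 18.5·25.5 − 18.5·10.5 = 277.5000; (r_i+r_j)·cross = 37·277.5000 = 10267.5000
edge 3: (18.5,25.5)→(4.5,29.5)  cross = 18.5·29.5 − 4.5·25.5 = 431.0000; (r_i+r_j)·cross = 23·431.0000 = 9913.0000
edge 4: (4.5,29.5)→(1,1.5)  cross = 4.5·1.5 − 1·29.5 = -22.7500; (r_i+r_j)·cross = 5.5·-22.7500 = -125.1250
Σcross = 723.7500 → A = |Σcross|/2 = 361.8750 mm²
Σ(r_i+r_j)·cross = 21459.3750 → first moment M = |Σ|/6 = 3576.5625
R_c = M/A = 3576.5625/361.8750 = 9.8834 mm
θ = 53° = 0.925025 rad
V = θ·R_c·A = 0.925025·9.8834·361.8750 = 3308.408 mm³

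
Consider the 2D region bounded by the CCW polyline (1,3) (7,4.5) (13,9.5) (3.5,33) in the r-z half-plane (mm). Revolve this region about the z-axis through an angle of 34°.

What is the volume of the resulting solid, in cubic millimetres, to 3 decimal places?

Volume = 638.573 mm³

Profile (r,z), 4 vertices: (1,3) (7,4.5) (13,9.5) (3.5,33)
edge 0: (1,3)→(7,4.5)  cross = 1·4.5 − 7·3 = -16.5000; (r_i+r_j)·cross = 8·-16.5000 = -132.0000
edge 1: (7,4.5)→(13,9.5)  cross = 7·9.5 − 13·4.5 = 8.0000; (r_i+r_j)·cross = 20·8.0000 = 160.0000
edge 2: (13,9.5)→(3.5,33)  cross = 13·33 − 3.5·9.5 = 395.7500; (r_i+r_j)·cross = 16.5·395.7500 = 6529.8750
edge 3: (3.5,33)→(1,3)  cross = 3.5·3 − 1·33 = -22.5000; (r_i+r_j)·cross = 4.5·-22.5000 = -101.2500
Σcross = 364.7500 → A = |Σcross|/2 = 182.3750 mm²
Σ(r_i+r_j)·cross = 6456.6250 → first moment M = |Σ|/6 = 1076.1042
R_c = M/A = 1076.1042/182.3750 = 5.9005 mm
θ = 34° = 0.593412 rad
V = θ·R_c·A = 0.593412·5.9005·182.3750 = 638.573 mm³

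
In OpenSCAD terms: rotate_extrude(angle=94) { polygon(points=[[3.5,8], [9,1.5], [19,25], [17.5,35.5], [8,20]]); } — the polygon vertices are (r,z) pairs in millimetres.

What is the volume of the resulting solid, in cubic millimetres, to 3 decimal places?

Volume = 4082.964 mm³

Profile (r,z), 5 vertices: (3.5,8) (9,1.5) (19,25) (17.5,35.5) (8,20)
edge 0: (3.5,8)→(9,1.5)  cross = 3.5·1.5 − 9·8 = -66.7500; (r_i+r_j)·cross = 12.5·-66.7500 = -834.3750
edge 1: (9,1.5)→(19,25)  cross = 9·25 − 19·1.5 = 196.5000; (r_i+r_j)·cross = 28·196.5000 = 5502.0000
edge 2: (19,25)→(17.5,35.5)  cross = 19·35.5 − 17.5·25 = 237.0000; (r_i+r_j)·cross = 36.5·237.0000 = 8650.5000
edge 3: (17.5,35.5)→(8,20)  cross = 17.5·20 − 8·35.5 = 66.0000; (r_i+r_j)·cross = 25.5·66.0000 = 1683.0000
edge 4: (8,20)→(3.5,8)  cross = 8·8 − 3.5·20 = -6.0000; (r_i+r_j)·cross = 11.5·-6.0000 = -69.0000
Σcross = 426.7500 → A = |Σcross|/2 = 213.3750 mm²
Σ(r_i+r_j)·cross = 14932.1250 → first moment M = |Σ|/6 = 2488.6875
R_c = M/A = 2488.6875/213.3750 = 11.6634 mm
θ = 94° = 1.640609 rad
V = θ·R_c·A = 1.640609·11.6634·213.3750 = 4082.964 mm³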